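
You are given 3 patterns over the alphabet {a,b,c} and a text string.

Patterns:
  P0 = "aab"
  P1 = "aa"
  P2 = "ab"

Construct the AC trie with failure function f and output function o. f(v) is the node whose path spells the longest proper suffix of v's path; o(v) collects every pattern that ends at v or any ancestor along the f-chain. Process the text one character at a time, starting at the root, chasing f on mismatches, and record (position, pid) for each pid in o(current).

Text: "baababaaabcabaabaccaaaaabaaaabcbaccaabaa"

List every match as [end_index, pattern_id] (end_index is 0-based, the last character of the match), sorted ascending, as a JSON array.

Build automaton:
Trie (insert patterns):
  0='ε' goto a→1
  1='a' goto a→2 b→4
  2='aa' goto b→3  ←P1
  3='aab' goto ·  ←P0
  4='ab' goto ·  ←P2

BFS fail/out derivation:
  fail(1) 'a': from fail(0)=0 chase 'a': 0 ⇒ 0;  out=∅∪out(0)=∅
  fail(2) 'aa': from fail(1)=0 chase 'a': 0 ⇒ 1;  out={1}∪out(1)={1}
  fail(4) 'ab': from fail(1)=0 chase 'b': 0 ⇒ 0;  out={2}∪out(0)={2}
  fail(3) 'aab': from fail(2)=1 chase 'b': 1 ⇒ 4;  out={0}∪out(4)={0,2}

Scan:
pos 0 'b': at 0
pos 1 'a': at 1
pos 2 'a': at 2  emit P1@[1:2]
pos 3 'b': at 3  emit P0@[1:3],P2@[2:3]
pos 4 'a': at 1 ·f
pos 5 'b': at 4  emit P2@[4:5]
pos 6 'a': at 1 ·f
pos 7 'a': at 2  emit P1@[6:7]
pos 8 'a': at 2 ·f  emit P1@[7:8]
pos 9 'b': at 3  emit P0@[7:9],P2@[8:9]
pos 10 'c': at 0 ·f
pos 11 'a': at 1
pos 12 'b': at 4  emit P2@[11:12]
pos 13 'a': at 1 ·f
pos 14 'a': at 2  emit P1@[13:14]
pos 15 'b': at 3  emit P0@[13:15],P2@[14:15]
pos 16 'a': at 1 ·f
pos 17 'c': at 0 ·f
pos 18 'c': at 0
pos 19 'a': at 1
pos 20 'a': at 2  emit P1@[19:20]
pos 21 'a': at 2 ·f  emit P1@[20:21]
pos 22 'a': at 2 ·f  emit P1@[21:22]
pos 23 'a': at 2 ·f  emit P1@[22:23]
pos 24 'b': at 3  emit P0@[22:24],P2@[23:24]
pos 25 'a': at 1 ·f
pos 26 'a': at 2  emit P1@[25:26]
pos 27 'a': at 2 ·f  emit P1@[26:27]
pos 28 'a': at 2 ·f  emit P1@[27:28]
pos 29 'b': at 3  emit P0@[27:29],P2@[28:29]
pos 30 'c': at 0 ·f
pos 31 'b': at 0
pos 32 'a': at 1
pos 33 'c': at 0 ·f
pos 34 'c': at 0
pos 35 'a': at 1
pos 36 'a': at 2  emit P1@[35:36]
pos 37 'b': at 3  emit P0@[35:37],P2@[36:37]
pos 38 'a': at 1 ·f
pos 39 'a': at 2  emit P1@[38:39]

Matches: [[2,1],[3,0],[3,2],[5,2],[7,1],[8,1],[9,0],[9,2],[12,2],[14,1],[15,0],[15,2],[20,1],[21,1],[22,1],[23,1],[24,0],[24,2],[26,1],[27,1],[28,1],[29,0],[29,2],[36,1],[37,0],[37,2],[39,1]]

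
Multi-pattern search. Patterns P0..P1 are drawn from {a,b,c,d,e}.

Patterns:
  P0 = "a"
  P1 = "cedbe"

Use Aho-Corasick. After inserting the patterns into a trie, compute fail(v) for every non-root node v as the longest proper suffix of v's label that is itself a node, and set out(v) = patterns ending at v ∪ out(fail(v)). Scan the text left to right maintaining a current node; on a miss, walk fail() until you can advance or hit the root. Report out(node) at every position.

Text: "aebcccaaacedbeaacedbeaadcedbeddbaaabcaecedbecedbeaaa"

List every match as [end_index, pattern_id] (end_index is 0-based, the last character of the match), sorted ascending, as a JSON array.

Build automaton:
Trie (insert patterns):
  n0 'ε': a→1 c→2
  n1 'a': ·  [P0 ends]
  n2 'c': e→3
  n3 'ce': d→4
  n4 'ced': b→5
  n5 'cedb': e→6
  n6 'cedbe': ·  [P1 ends]

BFS fail/out derivation:
  n1('a'): parent n0 fail=0; on 'a' 0 → fail=0;  out {0}∪∅={0}
  n2('c'): parent n0 fail=0; on 'c' 0 → fail=0;  out ∅∪∅=∅
  n3('ce'): parent n2 fail=0; on 'e' 0 → fail=0;  out ∅∪∅=∅
  n4('ced'): parent n3 fail=0; on 'd' 0 → fail=0;  out ∅∪∅=∅
  n5('cedb'): parent n4 fail=0; on 'b' 0 → fail=0;  out ∅∪∅=∅
  n6('cedbe'): parent n5 fail=0; on 'e' 0 → fail=0;  out {1}∪∅={1}

Text stream:
[0] read 'a'  n0⇒n1  emit P0@[0:0]
[1] read 'e'  n1⇒n0 ·f
[2] read 'b'  n0⇒n0
[3] read 'c'  n0⇒n2
[4] read 'c'  n2⇒n2 ·f
[5] read 'c'  n2⇒n2 ·f
[6] read 'a'  n2⇒n1 ·f  emit P0@[6:6]
[7] read 'a'  n1⇒n1 ·f  emit P0@[7:7]
[8] read 'a'  n1⇒n1 ·f  emit P0@[8:8]
[9] read 'c'  n1⇒n2 ·f
[10] read 'e'  n2⇒n3
[11] read 'd'  n3⇒n4
[12] read 'b'  n4⇒n5
[13] read 'e'  n5⇒n6  emit P1@[9:13]
[14] read 'a'  n6⇒n1 ·f  emit P0@[14:14]
[15] read 'a'  n1⇒n1 ·f  emit P0@[15:15]
[16] read 'c'  n1⇒n2 ·f
[17] read 'e'  n2⇒n3
[18] read 'd'  n3⇒n4
[19] read 'b'  n4⇒n5
[20] read 'e'  n5⇒n6  emit P1@[16:20]
[21] read 'a'  n6⇒n1 ·f  emit P0@[21:21]
[22] read 'a'  n1⇒n1 ·f  emit P0@[22:22]
[23] read 'd'  n1⇒n0 ·f
[24] read 'c'  n0⇒n2
[25] read 'e'  n2⇒n3
[26] read 'd'  n3⇒n4
[27] read 'b'  n4⇒n5
[28] read 'e'  n5⇒n6  emit P1@[24:28]
[29] read 'd'  n6⇒n0 ·f
[30] read 'd'  n0⇒n0
[31] read 'b'  n0⇒n0
[32] read 'a'  n0⇒n1  emit P0@[32:32]
[33] read 'a'  n1⇒n1 ·f  emit P0@[33:33]
[34] read 'a'  n1⇒n1 ·f  emit P0@[34:34]
[35] read 'b'  n1⇒n0 ·f
[36] read 'c'  n0⇒n2
[37] read 'a'  n2⇒n1 ·f  emit P0@[37:37]
[38] read 'e'  n1⇒n0 ·f
[39] read 'c'  n0⇒n2
[40] read 'e'  n2⇒n3
[41] read 'd'  n3⇒n4
[42] read 'b'  n4⇒n5
[43] read 'e'  n5⇒n6  emit P1@[39:43]
[44] read 'c'  n6⇒n2 ·f
[45] read 'e'  n2⇒n3
[46] read 'd'  n3⇒n4
[47] read 'b'  n4⇒n5
[48] read 'e'  n5⇒n6  emit P1@[44:48]
[49] read 'a'  n6⇒n1 ·f  emit P0@[49:49]
[50] read 'a'  n1⇒n1 ·f  emit P0@[50:50]
[51] read 'a'  n1⇒n1 ·f  emit P0@[51:51]

All matches (sorted): [[0,0],[6,0],[7,0],[8,0],[13,1],[14,0],[15,0],[20,1],[21,0],[22,0],[28,1],[32,0],[33,0],[34,0],[37,0],[43,1],[48,1],[49,0],[50,0],[51,0]]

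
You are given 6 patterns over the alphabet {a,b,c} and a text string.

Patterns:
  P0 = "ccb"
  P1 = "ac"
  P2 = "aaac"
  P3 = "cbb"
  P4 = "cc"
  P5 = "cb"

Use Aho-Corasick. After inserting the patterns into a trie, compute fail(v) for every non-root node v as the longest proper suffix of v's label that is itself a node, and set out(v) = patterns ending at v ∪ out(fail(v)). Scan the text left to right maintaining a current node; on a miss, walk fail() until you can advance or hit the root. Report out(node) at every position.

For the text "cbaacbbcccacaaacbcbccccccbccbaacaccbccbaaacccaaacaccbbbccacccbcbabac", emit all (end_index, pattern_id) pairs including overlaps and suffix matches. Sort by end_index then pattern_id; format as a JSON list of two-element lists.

Build:
Trie (insert patterns):
  0='ε' goto a→4 c→1
  1='c' goto b→9 c→2
  2='cc' goto b→3  ←P4
  3='ccb' goto ·  ←P0
  4='a' goto a→6 c→5
  5='ac' goto ·  ←P1
  6='aa' goto a→7
  7='aaa' goto c→8
  8='aaac' goto ·  ←P2
  9='cb' goto b→10  ←P5
  10='cbb' goto ·  ←P3

Failure links (BFS by depth):
  n1('c'): parent n0 fail=0; on 'c' 0 → fail=0;  out ∅∪∅=∅
  n4('a'): parent n0 fail=0; on 'a' 0 → fail=0;  out ∅∪∅=∅
  n2('cc'): parent n1 fail=0; on 'c' 0 → fail=1;  out {4}∪∅={4}
  n5('ac'): parent n4 fail=0; on 'c' 0 → fail=1;  out {1}∪∅={1}
  n6('aa'): parent n4 fail=0; on 'a' 0 → fail=4;  out ∅∪∅=∅
  n9('cb'): parent n1 fail=0; on 'b' 0 → fail=0;  out {5}∪∅={5}
  n3('ccb'): parent n2 fail=1; on 'b' 1 → fail=9;  out {0}∪{5}={0,5}
  n7('aaa'): parent n6 fail=4; on 'a' 4 → fail=6;  out ∅∪∅=∅
  n10('cbb'): parent n9 fail=0; on 'b' 0 → fail=0;  out {3}∪∅={3}
  n8('aaac'): parent n7 fail=6; on 'c' 6→4 → fail=5;  out {2}∪{1}={1,2}

Scan:
i=0 'c': node 0→1
i=1 'b': node 1→9  ** P5@[0:1]
i=2 'a': node 9→4 (fail-walked)
i=3 'a': node 4→6
i=4 'c': node 6→5 (fail-walked)  ** P1@[3:4]
i=5 'b': node 5→9 (fail-walked)  ** P5@[4:5]
i=6 'b': node 9→10  ** P3@[4:6]
i=7 'c': node 10→1 (fail-walked)
i=8 'c': node 1→2  ** P4@[7:8]
i=9 'c': node 2→2 (fail-walked)  ** P4@[8:9]
i=10 'a': node 2→4 (fail-walked)
i=11 'c': node 4→5  ** P1@[10:11]
i=12 'a': node 5→4 (fail-walked)
i=13 'a': node 4→6
i=14 'a': node 6→7
i=15 'c': node 7→8  ** P1@[14:15],P2@[12:15]
i=16 'b': node 8→9 (fail-walked)  ** P5@[15:16]
i=17 'c': node 9→1 (fail-walked)
i=18 'b': node 1→9  ** P5@[17:18]
i=19 'c': node 9→1 (fail-walked)
i=20 'c': node 1→2  ** P4@[19:20]
i=21 'c': node 2→2 (fail-walked)  ** P4@[20:21]
i=22 'c': node 2→2 (fail-walked)  ** P4@[21:22]
i=23 'c': node 2→2 (fail-walked)  ** P4@[22:23]
i=24 'c': node 2→2 (fail-walked)  ** P4@[23:24]
i=25 'b': node 2→3  ** P0@[23:25],P5@[24:25]
i=26 'c': node 3→1 (fail-walked)
i=27 'c': node 1→2  ** P4@[26:27]
i=28 'b': node 2→3  ** P0@[26:28],P5@[27:28]
i=29 'a': node 3→4 (fail-walked)
i=30 'a': node 4→6
i=31 'c': node 6→5 (fail-walked)  ** P1@[30:31]
i=32 'a': node 5→4 (fail-walked)
i=33 'c': node 4→5  ** P1@[32:33]
i=34 'c': node 5→2 (fail-walked)  ** P4@[33:34]
i=35 'b': node 2→3  ** P0@[33:35],P5@[34:35]
i=36 'c': node 3→1 (fail-walked)
i=37 'c': node 1→2  ** P4@[36:37]
i=38 'b': node 2→3  ** P0@[36:38],P5@[37:38]
i=39 'a': node 3→4 (fail-walked)
i=40 'a': node 4→6
i=41 'a': node 6→7
i=42 'c': node 7→8  ** P1@[41:42],P2@[39:42]
i=43 'c': node 8→2 (fail-walked)  ** P4@[42:43]
i=44 'c': node 2→2 (fail-walked)  ** P4@[43:44]
i=45 'a': node 2→4 (fail-walked)
i=46 'a': node 4→6
i=47 'a': node 6→7
i=48 'c': node 7→8  ** P1@[47:48],P2@[45:48]
i=49 'a': node 8→4 (fail-walked)
i=50 'c': node 4→5  ** P1@[49:50]
i=51 'c': node 5→2 (fail-walked)  ** P4@[50:51]
i=52 'b': node 2→3  ** P0@[50:52],P5@[51:52]
i=53 'b': node 3→10 (fail-walked)  ** P3@[51:53]
i=54 'b': node 10→0 (fail-walked)
i=55 'c': node 0→1
i=56 'c': node 1→2  ** P4@[55:56]
i=57 'a': node 2→4 (fail-walked)
i=58 'c': node 4→5  ** P1@[57:58]
i=59 'c': node 5→2 (fail-walked)  ** P4@[58:59]
i=60 'c': node 2→2 (fail-walked)  ** P4@[59:60]
i=61 'b': node 2→3  ** P0@[59:61],P5@[60:61]
i=62 'c': node 3→1 (fail-walked)
i=63 'b': node 1→9  ** P5@[62:63]
i=64 'a': node 9→4 (fail-walked)
i=65 'b': node 4→0 (fail-walked)
i=66 'a': node 0→4
i=67 'c': node 4→5  ** P1@[66:67]

Result: [[1,5],[4,1],[5,5],[6,3],[8,4],[9,4],[11,1],[15,1],[15,2],[16,5],[18,5],[20,4],[21,4],[22,4],[23,4],[24,4],[25,0],[25,5],[27,4],[28,0],[28,5],[31,1],[33,1],[34,4],[35,0],[35,5],[37,4],[38,0],[38,5],[42,1],[42,2],[43,4],[44,4],[48,1],[48,2],[50,1],[51,4],[52,0],[52,5],[53,3],[56,4],[58,1],[59,4],[60,4],[61,0],[61,5],[63,5],[67,1]]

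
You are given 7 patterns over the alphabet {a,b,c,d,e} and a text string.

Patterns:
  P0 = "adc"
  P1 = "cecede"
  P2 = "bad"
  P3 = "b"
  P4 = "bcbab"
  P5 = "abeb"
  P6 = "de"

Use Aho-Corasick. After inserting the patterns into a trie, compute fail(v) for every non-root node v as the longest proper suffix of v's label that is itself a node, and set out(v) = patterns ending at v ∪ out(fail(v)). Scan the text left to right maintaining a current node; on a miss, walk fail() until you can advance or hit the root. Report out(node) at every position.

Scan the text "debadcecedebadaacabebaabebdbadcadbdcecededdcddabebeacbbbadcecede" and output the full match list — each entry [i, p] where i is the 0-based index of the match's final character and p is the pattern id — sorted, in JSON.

Build automaton:
Trie (insert patterns):
  n0 'ε': a→1 b→10 c→4 d→20
  n1 'a': b→17 d→2
  n2 'ad': c→3
  n3 'adc': ·  [P0 ends]
  n4 'c': e→5
  n5 'ce': c→6
  n6 'cec': e→7
  n7 'cece': d→8
  n8 'ceced': e→9
  n9 'cecede': ·  [P1 ends]
  n10 'b': a→11 c→13  [P3 ends]
  n11 'ba': d→12
  n12 'bad': ·  [P2 ends]
  n13 'bc': b→14
  n14 'bcb': a→15
  n15 'bcba': b→16
  n16 'bcbab': ·  [P4 ends]
  n17 'ab': e→18
  n18 'abe': b→19
  n19 'abeb': ·  [P5 ends]
  n20 'd': e→21
  n21 'de': ·  [P6 ends]

BFS fail/out derivation:
  n1('a'): parent n0 fail=0; on 'a' 0 → fail=0;  out ∅∪∅=∅
  n4('c'): parent n0 fail=0; on 'c' 0 → fail=0;  out ∅∪∅=∅
  n10('b'): parent n0 fail=0; on 'b' 0 → fail=0;  out {3}∪∅={3}
  n20('d'): parent n0 fail=0; on 'd' 0 → fail=0;  out ∅∪∅=∅
  n2('ad'): parent n1 fail=0; on 'd' 0 → fail=20;  out ∅∪∅=∅
  n5('ce'): parent n4 fail=0; on 'e' 0 → fail=0;  out ∅∪∅=∅
  n11('ba'): parent n10 fail=0; on 'a' 0 → fail=1;  out ∅∪∅=∅
  n13('bc'): parent n10 fail=0; on 'c' 0 → fail=4;  out ∅∪∅=∅
  n17('ab'): parent n1 fail=0; on 'b' 0 → fail=10;  out ∅∪{3}={3}
  n21('de'): parent n20 fail=0; on 'e' 0 → fail=0;  out {6}∪∅={6}
  n3('adc'): parent n2 fail=20; on 'c' 20→0 → fail=4;  out {0}∪∅={0}
  n6('cec'): parent n5 fail=0; on 'c' 0 → fail=4;  out ∅∪∅=∅
  n12('bad'): parent n11 fail=1; on 'd' 1 → fail=2;  out {2}∪∅={2}
  n14('bcb'): parent n13 fail=4; on 'b' 4→0 → fail=10;  out ∅∪{3}={3}
  n18('abe'): parent n17 fail=10; on 'e' 10→0 → fail=0;  out ∅∪∅=∅
  n7('cece'): parent n6 fail=4; on 'e' 4 → fail=5;  out ∅∪∅=∅
  n15('bcba'): parent n14 fail=10; on 'a' 10 → fail=11;  out ∅∪∅=∅
  n19('abeb'): parent n18 fail=0; on 'b' 0 → fail=10;  out {5}∪{3}={3,5}
  n8('ceced'): parent n7 fail=5; on 'd' 5→0 → fail=20;  out ∅∪∅=∅
  n16('bcbab'): parent n15 fail=11; on 'b' 11→1 → fail=17;  out {4}∪{3}={3,4}
  n9('cecede'): parent n8 fail=20; on 'e' 20 → fail=21;  out {1}∪{6}={1,6}

Text stream:
[0] read 'd'  n0⇒n20
[1] read 'e'  n20⇒n21  emit P6@[0:1]
[2] read 'b'  n21⇒n10 (via fail)  emit P3@[2:2]
[3] read 'a'  n10⇒n11
[4] read 'd'  n11⇒n12  emit P2@[2:4]
[5] read 'c'  n12⇒n3 (via fail)  emit P0@[3:5]
[6] read 'e'  n3⇒n5 (via fail)
[7] read 'c'  n5⇒n6
[8] read 'e'  n6⇒n7
[9] read 'd'  n7⇒n8
[10] read 'e'  n8⇒n9  emit P1@[5:10],P6@[9:10]
[11] read 'b'  n9⇒n10 (via fail)  emit P3@[11:11]
[12] read 'a'  n10⇒n11
[13] read 'd'  n11⇒n12  emit P2@[11:13]
[14] read 'a'  n12⇒n1 (via fail)
[15] read 'a'  n1⇒n1 (via fail)
[16] read 'c'  n1⇒n4 (via fail)
[17] read 'a'  n4⇒n1 (via fail)
[18] read 'b'  n1⇒n17  emit P3@[18:18]
[19] read 'e'  n17⇒n18
[20] read 'b'  n18⇒n19  emit P3@[20:20],P5@[17:20]
[21] read 'a'  n19⇒n11 (via fail)
[22] read 'a'  n11⇒n1 (via fail)
[23] read 'b'  n1⇒n17  emit P3@[23:23]
[24] read 'e'  n17⇒n18
[25] read 'b'  n18⇒n19  emit P3@[25:25],P5@[22:25]
[26] read 'd'  n19⇒n20 (via fail)
[27] read 'b'  n20⇒n10 (via fail)  emit P3@[27:27]
[28] read 'a'  n10⇒n11
[29] read 'd'  n11⇒n12  emit P2@[27:29]
[30] read 'c'  n12⇒n3 (via fail)  emit P0@[28:30]
[31] read 'a'  n3⇒n1 (via fail)
[32] read 'd'  n1⇒n2
[33] read 'b'  n2⇒n10 (via fail)  emit P3@[33:33]
[34] read 'd'  n10⇒n20 (via fail)
[35] read 'c'  n20⇒n4 (via fail)
[36] read 'e'  n4⇒n5
[37] read 'c'  n5⇒n6
[38] read 'e'  n6⇒n7
[39] read 'd'  n7⇒n8
[40] read 'e'  n8⇒n9  emit P1@[35:40],P6@[39:40]
[41] read 'd'  n9⇒n20 (via fail)
[42] read 'd'  n20⇒n20 (via fail)
[43] read 'c'  n20⇒n4 (via fail)
[44] read 'd'  n4⇒n20 (via fail)
[45] read 'd'  n20⇒n20 (via fail)
[46] read 'a'  n20⇒n1 (via fail)
[47] read 'b'  n1⇒n17  emit P3@[47:47]
[48] read 'e'  n17⇒n18
[49] read 'b'  n18⇒n19  emit P3@[49:49],P5@[46:49]
[50] read 'e'  n19⇒n0 (via fail)
[51] read 'a'  n0⇒n1
[52] read 'c'  n1⇒n4 (via fail)
[53] read 'b'  n4⇒n10 (via fail)  emit P3@[53:53]
[54] read 'b'  n10⇒n10 (via fail)  emit P3@[54:54]
[55] read 'b'  n10⇒n10 (via fail)  emit P3@[55:55]
[56] read 'a'  n10⇒n11
[57] read 'd'  n11⇒n12  emit P2@[55:57]
[58] read 'c'  n12⇒n3 (via fail)  emit P0@[56:58]
[59] read 'e'  n3⇒n5 (via fail)
[60] read 'c'  n5⇒n6
[61] read 'e'  n6⇒n7
[62] read 'd'  n7⇒n8
[63] read 'e'  n8⇒n9  emit P1@[58:63],P6@[62:63]

Result: [[1,6],[2,3],[4,2],[5,0],[10,1],[10,6],[11,3],[13,2],[18,3],[20,3],[20,5],[23,3],[25,3],[25,5],[27,3],[29,2],[30,0],[33,3],[40,1],[40,6],[47,3],[49,3],[49,5],[53,3],[54,3],[55,3],[57,2],[58,0],[63,1],[63,6]]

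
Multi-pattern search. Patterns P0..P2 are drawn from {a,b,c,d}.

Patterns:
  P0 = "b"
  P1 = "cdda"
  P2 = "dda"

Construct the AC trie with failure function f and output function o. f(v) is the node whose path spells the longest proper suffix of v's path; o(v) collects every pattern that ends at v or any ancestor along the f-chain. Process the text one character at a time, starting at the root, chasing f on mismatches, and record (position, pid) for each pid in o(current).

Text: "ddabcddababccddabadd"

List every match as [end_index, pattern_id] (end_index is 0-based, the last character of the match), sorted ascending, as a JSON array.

Build:
Trie nodes:
  n0 'ε': b→1 c→2 d→6
  n1 'b': ·  [P0 ends]
  n2 'c': d→3
  n3 'cd': d→4
  n4 'cdd': a→5
  n5 'cdda': ·  [P1 ends]
  n6 'd': d→7
  n7 'dd': a→8
  n8 'dda': ·  [P2 ends]

BFS fail/out derivation:
  n1('b'): parent n0 fail=0; on 'b' 0 → fail=0;  out {0}∪∅={0}
  n2('c'): parent n0 fail=0; on 'c' 0 → fail=0;  out ∅∪∅=∅
  n6('d'): parent n0 fail=0; on 'd' 0 → fail=0;  out ∅∪∅=∅
  n3('cd'): parent n2 fail=0; on 'd' 0 → fail=6;  out ∅∪∅=∅
  n7('dd'): parent n6 fail=0; on 'd' 0 → fail=6;  out ∅∪∅=∅
  n4('cdd'): parent n3 fail=6; on 'd' 6 → fail=7;  out ∅∪∅=∅
  n8('dda'): parent n7 fail=6; on 'a' 6→0 → fail=0;  out {2}∪∅={2}
  n5('cdda'): parent n4 fail=7; on 'a' 7 → fail=8;  out {1}∪{2}={1,2}

Text stream:
[0] read 'd'  n0⇒n6
[1] read 'd'  n6⇒n7
[2] read 'a'  n7⇒n8  emit P2@[0:2]
[3] read 'b'  n8⇒n1 (fail-walked)  emit P0@[3:3]
[4] read 'c'  n1⇒n2 (fail-walked)
[5] read 'd'  n2⇒n3
[6] read 'd'  n3⇒n4
[7] read 'a'  n4⇒n5  emit P1@[4:7],P2@[5:7]
[8] read 'b'  n5⇒n1 (fail-walked)  emit P0@[8:8]
[9] read 'a'  n1⇒n0 (fail-walked)
[10] read 'b'  n0⇒n1  emit P0@[10:10]
[11] read 'c'  n1⇒n2 (fail-walked)
[12] read 'c'  n2⇒n2 (fail-walked)
[13] read 'd'  n2⇒n3
[14] read 'd'  n3⇒n4
[15] read 'a'  n4⇒n5  emit P1@[12:15],P2@[13:15]
[16] read 'b'  n5⇒n1 (fail-walked)  emit P0@[16:16]
[17] read 'a'  n1⇒n0 (fail-walked)
[18] read 'd'  n0⇒n6
[19] read 'd'  n6⇒n7

Result: [[2,2],[3,0],[7,1],[7,2],[8,0],[10,0],[15,1],[15,2],[16,0]]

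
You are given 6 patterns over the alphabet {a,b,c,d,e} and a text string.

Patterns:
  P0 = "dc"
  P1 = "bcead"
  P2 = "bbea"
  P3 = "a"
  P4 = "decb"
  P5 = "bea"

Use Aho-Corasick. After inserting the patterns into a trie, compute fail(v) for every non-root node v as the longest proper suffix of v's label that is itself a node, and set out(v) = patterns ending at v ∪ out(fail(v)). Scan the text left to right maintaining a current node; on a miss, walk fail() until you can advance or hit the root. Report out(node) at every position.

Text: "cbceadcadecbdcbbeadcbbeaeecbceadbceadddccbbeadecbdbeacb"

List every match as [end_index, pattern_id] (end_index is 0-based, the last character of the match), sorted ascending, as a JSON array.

Construct AC machine:
Trie nodes:
  n0 'ε': a→11 b→3 d→1
  n1 'd': c→2 e→12
  n2 'dc': ·  ←P0
  n3 'b': b→8 c→4 e→15
  n4 'bc': e→5
  n5 'bce': a→6
  n6 'bcea': d→7
  n7 'bcead': ·  ←P1
  n8 'bb': e→9
  n9 'bbe': a→10
  n10 'bbea': ·  ←P2
  n11 'a': ·  ←P3
  n12 'de': c→13
  n13 'dec': b→14
  n14 'decb': ·  ←P4
  n15 'be': a→16
  n16 'bea': ·  ←P5

Failure links (BFS by depth):
  fail(1) 'd': from fail(0)=0 chase 'd': 0 ⇒ 0;  out=∅∪out(0)=∅
  fail(3) 'b': from fail(0)=0 chase 'b': 0 ⇒ 0;  out=∅∪out(0)=∅
  fail(11) 'a': from fail(0)=0 chase 'a': 0 ⇒ 0;  out={3}∪out(0)={3}
  fail(2) 'dc': from fail(1)=0 chase 'c': 0 ⇒ 0;  out={0}∪out(0)={0}
  fail(4) 'bc': from fail(3)=0 chase 'c': 0 ⇒ 0;  out=∅∪out(0)=∅
  fail(8) 'bb': from fail(3)=0 chase 'b': 0 ⇒ 3;  out=∅∪out(3)=∅
  fail(12) 'de': from fail(1)=0 chase 'e': 0 ⇒ 0;  out=∅∪out(0)=∅
  fail(15) 'be': from fail(3)=0 chase 'e': 0 ⇒ 0;  out=∅∪out(0)=∅
  fail(5) 'bce': from fail(4)=0 chase 'e': 0 ⇒ 0;  out=∅∪out(0)=∅
  fail(9) 'bbe': from fail(8)=3 chase 'e': 3 ⇒ 15;  out=∅∪out(15)=∅
  fail(13) 'dec': from fail(12)=0 chase 'c': 0 ⇒ 0;  out=∅∪out(0)=∅
  fail(16) 'bea': from fail(15)=0 chase 'a': 0 ⇒ 11;  out={5}∪out(11)={3,5}
  fail(6) 'bcea': from fail(5)=0 chase 'a': 0 ⇒ 11;  out=∅∪out(11)={3}
  fail(10) 'bbea': from fail(9)=15 chase 'a': 15 ⇒ 16;  out={2}∪out(16)={2,3,5}
  fail(14) 'decb': from fail(13)=0 chase 'b': 0 ⇒ 3;  out={4}∪out(3)={4}
  fail(7) 'bcead': from fail(6)=11 chase 'd': 11→0 ⇒ 1;  out={1}∪out(1)={1}

Text stream:
i=0 'c': node 0→0
i=1 'b': node 0→3
i=2 'c': node 3→4
i=3 'e': node 4→5
i=4 'a': node 5→6  → match P3@[4:4]
i=5 'd': node 6→7  → match P1@[1:5]
i=6 'c': node 7→2 (via fail)  → match P0@[5:6]
i=7 'a': node 2→11 (via fail)  → match P3@[7:7]
i=8 'd': node 11→1 (via fail)
i=9 'e': node 1→12
i=10 'c': node 12→13
i=11 'b': node 13→14  → match P4@[8:11]
i=12 'd': node 14→1 (via fail)
i=13 'c': node 1→2  → match P0@[12:13]
i=14 'b': node 2→3 (via fail)
i=15 'b': node 3→8
i=16 'e': node 8→9
i=17 'a': node 9→10  → match P2@[14:17],P3@[17:17],P5@[15:17]
i=18 'd': node 10→1 (via fail)
i=19 'c': node 1→2  → match P0@[18:19]
i=20 'b': node 2→3 (via fail)
i=21 'b': node 3→8
i=22 'e': node 8→9
i=23 'a': node 9→10  → match P2@[20:23],P3@[23:23],P5@[21:23]
i=24 'e': node 10→0 (via fail)
i=25 'e': node 0→0
i=26 'c': node 0→0
i=27 'b': node 0→3
i=28 'c': node 3→4
i=29 'e': node 4→5
i=30 'a': node 5→6  → match P3@[30:30]
i=31 'd': node 6→7  → match P1@[27:31]
i=32 'b': node 7→3 (via fail)
i=33 'c': node 3→4
i=34 'e': node 4→5
i=35 'a': node 5→6  → match P3@[35:35]
i=36 'd': node 6→7  → match P1@[32:36]
i=37 'd': node 7→1 (via fail)
i=38 'd': node 1→1 (via fail)
i=39 'c': node 1→2  → match P0@[38:39]
i=40 'c': node 2→0 (via fail)
i=41 'b': node 0→3
i=42 'b': node 3→8
i=43 'e': node 8→9
i=44 'a': node 9→10  → match P2@[41:44],P3@[44:44],P5@[42:44]
i=45 'd': node 10→1 (via fail)
i=46 'e': node 1→12
i=47 'c': node 12→13
i=48 'b': node 13→14  → match P4@[45:48]
i=49 'd': node 14→1 (via fail)
i=50 'b': node 1→3 (via fail)
i=51 'e': node 3→15
i=52 'a': node 15→16  → match P3@[52:52],P5@[50:52]
i=53 'c': node 16→0 (via fail)
i=54 'b': node 0→3

Matches: [[4,3],[5,1],[6,0],[7,3],[11,4],[13,0],[17,2],[17,3],[17,5],[19,0],[23,2],[23,3],[23,5],[30,3],[31,1],[35,3],[36,1],[39,0],[44,2],[44,3],[44,5],[48,4],[52,3],[52,5]]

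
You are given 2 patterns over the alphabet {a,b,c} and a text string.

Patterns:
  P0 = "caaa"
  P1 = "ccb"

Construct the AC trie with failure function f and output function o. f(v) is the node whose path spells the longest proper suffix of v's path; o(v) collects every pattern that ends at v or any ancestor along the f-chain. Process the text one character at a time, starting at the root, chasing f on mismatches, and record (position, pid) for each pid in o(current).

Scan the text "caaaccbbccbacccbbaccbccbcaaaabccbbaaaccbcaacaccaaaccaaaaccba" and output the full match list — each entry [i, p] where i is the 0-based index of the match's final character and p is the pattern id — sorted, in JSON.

Build:
Trie nodes:
  0='ε' goto c→1
  1='c' goto a→2 c→5
  2='ca' goto a→3
  3='caa' goto a→4
  4='caaa' goto ·  ←P0
  5='cc' goto b→6
  6='ccb' goto ·  ←P1

BFS fail/out derivation:
  n1('c'): parent n0 fail=0; on 'c' 0 → fail=0;  out ∅∪∅=∅
  n2('ca'): parent n1 fail=0; on 'a' 0 → fail=0;  out ∅∪∅=∅
  n5('cc'): parent n1 fail=0; on 'c' 0 → fail=1;  out ∅∪∅=∅
  n3('caa'): parent n2 fail=0; on 'a' 0 → fail=0;  out ∅∪∅=∅
  n6('ccb'): parent n5 fail=1; on 'b' 1→0 → fail=0;  out {1}∪∅={1}
  n4('caaa'): parent n3 fail=0; on 'a' 0 → fail=0;  out {0}∪∅={0}

Run:
pos 0 'c': at 1
pos 1 'a': at 2
pos 2 'a': at 3
pos 3 'a': at 4  ** P0@[0:3]
pos 4 'c': at 1 (fail-walked)
pos 5 'c': at 5
pos 6 'b': at 6  ** P1@[4:6]
pos 7 'b': at 0 (fail-walked)
pos 8 'c': at 1
pos 9 'c': at 5
pos 10 'b': at 6  ** P1@[8:10]
pos 11 'a': at 0 (fail-walked)
pos 12 'c': at 1
pos 13 'c': at 5
pos 14 'c': at 5 (fail-walked)
pos 15 'b': at 6  ** P1@[13:15]
pos 16 'b': at 0 (fail-walked)
pos 17 'a': at 0
pos 18 'c': at 1
pos 19 'c': at 5
pos 20 'b': at 6  ** P1@[18:20]
pos 21 'c': at 1 (fail-walked)
pos 22 'c': at 5
pos 23 'b': at 6  ** P1@[21:23]
pos 24 'c': at 1 (fail-walked)
pos 25 'a': at 2
pos 26 'a': at 3
pos 27 'a': at 4  ** P0@[24:27]
pos 28 'a': at 0 (fail-walked)
pos 29 'b': at 0
pos 30 'c': at 1
pos 31 'c': at 5
pos 32 'b': at 6  ** P1@[30:32]
pos 33 'b': at 0 (fail-walked)
pos 34 'a': at 0
pos 35 'a': at 0
pos 36 'a': at 0
pos 37 'c': at 1
pos 38 'c': at 5
pos 39 'b': at 6  ** P1@[37:39]
pos 40 'c': at 1 (fail-walked)
pos 41 'a': at 2
pos 42 'a': at 3
pos 43 'c': at 1 (fail-walked)
pos 44 'a': at 2
pos 45 'c': at 1 (fail-walked)
pos 46 'c': at 5
pos 47 'a': at 2 (fail-walked)
pos 48 'a': at 3
pos 49 'a': at 4  ** P0@[46:49]
pos 50 'c': at 1 (fail-walked)
pos 51 'c': at 5
pos 52 'a': at 2 (fail-walked)
pos 53 'a': at 3
pos 54 'a': at 4  ** P0@[51:54]
pos 55 'a': at 0 (fail-walked)
pos 56 'c': at 1
pos 57 'c': at 5
pos 58 'b': at 6  ** P1@[56:58]
pos 59 'a': at 0 (fail-walked)

All matches (sorted): [[3,0],[6,1],[10,1],[15,1],[20,1],[23,1],[27,0],[32,1],[39,1],[49,0],[54,0],[58,1]]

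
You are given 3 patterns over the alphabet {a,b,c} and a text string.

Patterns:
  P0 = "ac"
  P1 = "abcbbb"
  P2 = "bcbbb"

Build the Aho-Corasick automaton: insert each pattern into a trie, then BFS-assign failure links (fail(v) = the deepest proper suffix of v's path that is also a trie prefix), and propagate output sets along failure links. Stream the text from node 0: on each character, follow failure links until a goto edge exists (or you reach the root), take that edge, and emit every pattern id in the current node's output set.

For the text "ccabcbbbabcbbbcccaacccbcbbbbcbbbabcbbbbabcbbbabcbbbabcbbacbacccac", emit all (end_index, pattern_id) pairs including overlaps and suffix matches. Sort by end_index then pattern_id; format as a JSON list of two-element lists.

Build:
Trie (insert patterns):
  n0 'ε': a→1 b→8
  n1 'a': b→3 c→2
  n2 'ac': ·  [P0 ends]
  n3 'ab': c→4
  n4 'abc': b→5
  n5 'abcb': b→6
  n6 'abcbb': b→7
  n7 'abcbbb': ·  [P1 ends]
  n8 'b': c→9
  n9 'bc': b→10
  n10 'bcb': b→11
  n11 'bcbb': b→12
  n12 'bcbbb': ·  [P2 ends]

BFS fail/out derivation:
  fail(1) 'a': from fail(0)=0 chase 'a': 0 ⇒ 0;  out=∅∪out(0)=∅
  fail(8) 'b': from fail(0)=0 chase 'b': 0 ⇒ 0;  out=∅∪out(0)=∅
  fail(2) 'ac': from fail(1)=0 chase 'c': 0 ⇒ 0;  out={0}∪out(0)={0}
  fail(3) 'ab': from fail(1)=0 chase 'b': 0 ⇒ 8;  out=∅∪out(8)=∅
  fail(9) 'bc': from fail(8)=0 chase 'c': 0 ⇒ 0;  out=∅∪out(0)=∅
  fail(4) 'abc': from fail(3)=8 chase 'c': 8 ⇒ 9;  out=∅∪out(9)=∅
  fail(10) 'bcb': from fail(9)=0 chase 'b': 0 ⇒ 8;  out=∅∪out(8)=∅
  fail(5) 'abcb': from fail(4)=9 chase 'b': 9 ⇒ 10;  out=∅∪out(10)=∅
  fail(11) 'bcbb': from fail(10)=8 chase 'b': 8→0 ⇒ 8;  out=∅∪out(8)=∅
  fail(6) 'abcbb': from fail(5)=10 chase 'b': 10 ⇒ 11;  out=∅∪out(11)=∅
  fail(12) 'bcbbb': from fail(11)=8 chase 'b': 8→0 ⇒ 8;  out={2}∪out(8)={2}
  fail(7) 'abcbbb': from fail(6)=11 chase 'b': 11 ⇒ 12;  out={1}∪out(12)={1,2}

Scan:
[0] read 'c'  n0⇒n0
[1] read 'c'  n0⇒n0
[2] read 'a'  n0⇒n1
[3] read 'b'  n1⇒n3
[4] read 'c'  n3⇒n4
[5] read 'b'  n4⇒n5
[6] read 'b'  n5⇒n6
[7] read 'b'  n6⇒n7  ** P1@[2:7],P2@[3:7]
[8] read 'a'  n7⇒n1 ·f
[9] read 'b'  n1⇒n3
[10] read 'c'  n3⇒n4
[11] read 'b'  n4⇒n5
[12] read 'b'  n5⇒n6
[13] read 'b'  n6⇒n7  ** P1@[8:13],P2@[9:13]
[14] read 'c'  n7⇒n9 ·f
[15] read 'c'  n9⇒n0 ·f
[16] read 'c'  n0⇒n0
[17] read 'a'  n0⇒n1
[18] read 'a'  n1⇒n1 ·f
[19] read 'c'  n1⇒n2  ** P0@[18:19]
[20] read 'c'  n2⇒n0 ·f
[21] read 'c'  n0⇒n0
[22] read 'b'  n0⇒n8
[23] read 'c'  n8⇒n9
[24] read 'b'  n9⇒n10
[25] read 'b'  n10⇒n11
[26] read 'b'  n11⇒n12  ** P2@[22:26]
[27] read 'b'  n12⇒n8 ·f
[28] read 'c'  n8⇒n9
[29] read 'b'  n9⇒n10
[30] read 'b'  n10⇒n11
[31] read 'b'  n11⇒n12  ** P2@[27:31]
[32] read 'a'  n12⇒n1 ·f
[33] read 'b'  n1⇒n3
[34] read 'c'  n3⇒n4
[35] read 'b'  n4⇒n5
[36] read 'b'  n5⇒n6
[37] read 'b'  n6⇒n7  ** P1@[32:37],P2@[33:37]
[38] read 'b'  n7⇒n8 ·f
[39] read 'a'  n8⇒n1 ·f
[40] read 'b'  n1⇒n3
[41] read 'c'  n3⇒n4
[42] read 'b'  n4⇒n5
[43] read 'b'  n5⇒n6
[44] read 'b'  n6⇒n7  ** P1@[39:44],P2@[40:44]
[45] read 'a'  n7⇒n1 ·f
[46] read 'b'  n1⇒n3
[47] read 'c'  n3⇒n4
[48] read 'b'  n4⇒n5
[49] read 'b'  n5⇒n6
[50] read 'b'  n6⇒n7  ** P1@[45:50],P2@[46:50]
[51] read 'a'  n7⇒n1 ·f
[52] read 'b'  n1⇒n3
[53] read 'c'  n3⇒n4
[54] read 'b'  n4⇒n5
[55] read 'b'  n5⇒n6
[56] read 'a'  n6⇒n1 ·f
[57] read 'c'  n1⇒n2  ** P0@[56:57]
[58] read 'b'  n2⇒n8 ·f
[59] read 'a'  n8⇒n1 ·f
[60] read 'c'  n1⇒n2  ** P0@[59:60]
[61] read 'c'  n2⇒n0 ·f
[62] read 'c'  n0⇒n0
[63] read 'a'  n0⇒n1
[64] read 'c'  n1⇒n2  ** P0@[63:64]

All matches (sorted): [[7,1],[7,2],[13,1],[13,2],[19,0],[26,2],[31,2],[37,1],[37,2],[44,1],[44,2],[50,1],[50,2],[57,0],[60,0],[64,0]]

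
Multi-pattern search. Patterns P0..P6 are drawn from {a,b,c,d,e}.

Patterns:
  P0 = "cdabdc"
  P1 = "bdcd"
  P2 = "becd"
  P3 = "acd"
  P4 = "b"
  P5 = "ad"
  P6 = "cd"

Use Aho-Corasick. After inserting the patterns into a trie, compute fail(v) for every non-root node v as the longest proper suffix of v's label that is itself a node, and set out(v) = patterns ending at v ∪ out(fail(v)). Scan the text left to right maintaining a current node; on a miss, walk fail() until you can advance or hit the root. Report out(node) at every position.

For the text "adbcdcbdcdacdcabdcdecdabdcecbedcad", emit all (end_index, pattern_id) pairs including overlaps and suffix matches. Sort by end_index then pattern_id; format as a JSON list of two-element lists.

Construct AC machine:
Trie (insert patterns):
  0='ε' goto a→14 b→7 c→1
  1='c' goto d→2
  2='cd' goto a→3  [P6 ends]
  3='cda' goto b→4
  4='cdab' goto d→5
  5='cdabd' goto c→6
  6='cdabdc' goto ·  [P0 ends]
  7='b' goto d→8 e→11  [P4 ends]
  8='bd' goto c→9
  9='bdc' goto d→10
  10='bdcd' goto ·  [P1 ends]
  11='be' goto c→12
  12='bec' goto d→13
  13='becd' goto ·  [P2 ends]
  14='a' goto c→15 d→17
  15='ac' goto d→16
  16='acd' goto ·  [P3 ends]
  17='ad' goto ·  [P5 ends]

Failure links (BFS by depth):
  n1('c'): parent n0 fail=0; on 'c' 0 → fail=0;  out ∅∪∅=∅
  n7('b'): parent n0 fail=0; on 'b' 0 → fail=0;  out {4}∪∅={4}
  n14('a'): parent n0 fail=0; on 'a' 0 → fail=0;  out ∅∪∅=∅
  n2('cd'): parent n1 fail=0; on 'd' 0 → fail=0;  out {6}∪∅={6}
  n8('bd'): parent n7 fail=0; on 'd' 0 → fail=0;  out ∅∪∅=∅
  n11('be'): parent n7 fail=0; on 'e' 0 → fail=0;  out ∅∪∅=∅
  n15('ac'): parent n14 fail=0; on 'c' 0 → fail=1;  out ∅∪∅=∅
  n17('ad'): parent n14 fail=0; on 'd' 0 → fail=0;  out {5}∪∅={5}
  n3('cda'): parent n2 fail=0; on 'a' 0 → fail=14;  out ∅∪∅=∅
  n9('bdc'): parent n8 fail=0; on 'c' 0 → fail=1;  out ∅∪∅=∅
  n12('bec'): parent n11 fail=0; on 'c' 0 → fail=1;  out ∅∪∅=∅
  n16('acd'): parent n15 fail=1; on 'd' 1 → fail=2;  out {3}∪{6}={3,6}
  n4('cdab'): parent n3 fail=14; on 'b' 14→0 → fail=7;  out ∅∪{4}={4}
  n10('bdcd'): parent n9 fail=1; on 'd' 1 → fail=2;  out {1}∪{6}={1,6}
  n13('becd'): parent n12 fail=1; on 'd' 1 → fail=2;  out {2}∪{6}={2,6}
  n5('cdabd'): parent n4 fail=7; on 'd' 7 → fail=8;  out ∅∪∅=∅
  n6('cdabdc'): parent n5 fail=8; on 'c' 8 → fail=9;  out {0}∪∅={0}

Text stream:
i=0 'a': node 0→14
i=1 'd': node 14→17  → match P5@[0:1]
i=2 'b': node 17→7 (fail-walked)  → match P4@[2:2]
i=3 'c': node 7→1 (fail-walked)
i=4 'd': node 1→2  → match P6@[3:4]
i=5 'c': node 2→1 (fail-walked)
i=6 'b': node 1→7 (fail-walked)  → match P4@[6:6]
i=7 'd': node 7→8
i=8 'c': node 8→9
i=9 'd': node 9→10  → match P1@[6:9],P6@[8:9]
i=10 'a': node 10→3 (fail-walked)
i=11 'c': node 3→15 (fail-walked)
i=12 'd': node 15→16  → match P3@[10:12],P6@[11:12]
i=13 'c': node 16→1 (fail-walked)
i=14 'a': node 1→14 (fail-walked)
i=15 'b': node 14→7 (fail-walked)  → match P4@[15:15]
i=16 'd': node 7→8
i=17 'c': node 8→9
i=18 'd': node 9→10  → match P1@[15:18],P6@[17:18]
i=19 'e': node 10→0 (fail-walked)
i=20 'c': node 0→1
i=21 'd': node 1→2  → match P6@[20:21]
i=22 'a': node 2→3
i=23 'b': node 3→4  → match P4@[23:23]
i=24 'd': node 4→5
i=25 'c': node 5→6  → match P0@[20:25]
i=26 'e': node 6→0 (fail-walked)
i=27 'c': node 0→1
i=28 'b': node 1→7 (fail-walked)  → match P4@[28:28]
i=29 'e': node 7→11
i=30 'd': node 11→0 (fail-walked)
i=31 'c': node 0→1
i=32 'a': node 1→14 (fail-walked)
i=33 'd': node 14→17  → match P5@[32:33]

Matches: [[1,5],[2,4],[4,6],[6,4],[9,1],[9,6],[12,3],[12,6],[15,4],[18,1],[18,6],[21,6],[23,4],[25,0],[28,4],[33,5]]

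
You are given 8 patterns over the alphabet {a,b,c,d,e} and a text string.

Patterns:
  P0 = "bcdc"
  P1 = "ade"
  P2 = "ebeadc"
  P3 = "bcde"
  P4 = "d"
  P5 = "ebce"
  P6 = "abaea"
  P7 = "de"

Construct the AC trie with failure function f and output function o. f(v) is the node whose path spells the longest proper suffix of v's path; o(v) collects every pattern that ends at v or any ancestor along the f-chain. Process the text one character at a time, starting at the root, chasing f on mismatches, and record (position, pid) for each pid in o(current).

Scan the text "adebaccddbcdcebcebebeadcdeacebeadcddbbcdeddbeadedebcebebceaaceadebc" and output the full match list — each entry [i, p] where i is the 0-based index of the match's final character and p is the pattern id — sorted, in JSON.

Construct AC machine:
Trie (insert patterns):
  0='ε' goto a→5 b→1 d→15 e→8
  1='b' goto c→2
  2='bc' goto d→3
  3='bcd' goto c→4 e→14
  4='bcdc' goto ·  [P0 ends]
  5='a' goto b→18 d→6
  6='ad' goto e→7
  7='ade' goto ·  [P1 ends]
  8='e' goto b→9
  9='eb' goto c→16 e→10
  10='ebe' goto a→11
  11='ebea' goto d→12
  12='ebead' goto c→13
  13='ebeadc' goto ·  [P2 ends]
  14='bcde' goto ·  [P3 ends]
  15='d' goto e→22  [P4 ends]
  16='ebc' goto e→17
  17='ebce' goto ·  [P5 ends]
  18='ab' goto a→19
  19='aba' goto e→20
  20='abae' goto a→21
  21='abaea' goto ·  [P6 ends]
  22='de' goto ·  [P7 ends]

BFS fail/out derivation:
  fail(1) 'b': from fail(0)=0 chase 'b': 0 ⇒ 0;  out=∅∪out(0)=∅
  fail(5) 'a': from fail(0)=0 chase 'a': 0 ⇒ 0;  out=∅∪out(0)=∅
  fail(8) 'e': from fail(0)=0 chase 'e': 0 ⇒ 0;  out=∅∪out(0)=∅
  fail(15) 'd': from fail(0)=0 chase 'd': 0 ⇒ 0;  out={4}∪out(0)={4}
  fail(2) 'bc': from fail(1)=0 chase 'c': 0 ⇒ 0;  out=∅∪out(0)=∅
  fail(6) 'ad': from fail(5)=0 chase 'd': 0 ⇒ 15;  out=∅∪out(15)={4}
  fail(9) 'eb': from fail(8)=0 chase 'b': 0 ⇒ 1;  out=∅∪out(1)=∅
  fail(18) 'ab': from fail(5)=0 chase 'b': 0 ⇒ 1;  out=∅∪out(1)=∅
  fail(22) 'de': from fail(15)=0 chase 'e': 0 ⇒ 8;  out={7}∪out(8)={7}
  fail(3) 'bcd': from fail(2)=0 chase 'd': 0 ⇒ 15;  out=∅∪out(15)={4}
  fail(7) 'ade': from fail(6)=15 chase 'e': 15 ⇒ 22;  out={1}∪out(22)={1,7}
  fail(10) 'ebe': from fail(9)=1 chase 'e': 1→0 ⇒ 8;  out=∅∪out(8)=∅
  fail(16) 'ebc': from fail(9)=1 chase 'c': 1 ⇒ 2;  out=∅∪out(2)=∅
  fail(19) 'aba': from fail(18)=1 chase 'a': 1→0 ⇒ 5;  out=∅∪out(5)=∅
  fail(4) 'bcdc': from fail(3)=15 chase 'c': 15→0 ⇒ 0;  out={0}∪out(0)={0}
  fail(11) 'ebea': from fail(10)=8 chase 'a': 8→0 ⇒ 5;  out=∅∪out(5)=∅
  fail(14) 'bcde': from fail(3)=15 chase 'e': 15 ⇒ 22;  out={3}∪out(22)={3,7}
  fail(17) 'ebce': from fail(16)=2 chase 'e': 2→0 ⇒ 8;  out={5}∪out(8)={5}
  fail(20) 'abae': from fail(19)=5 chase 'e': 5→0 ⇒ 8;  out=∅∪out(8)=∅
  fail(12) 'ebead': from fail(11)=5 chase 'd': 5 ⇒ 6;  out=∅∪out(6)={4}
  fail(21) 'abaea': from fail(20)=8 chase 'a': 8→0 ⇒ 5;  out={6}∪out(5)={6}
  fail(13) 'ebeadc': from fail(12)=6 chase 'c': 6→15→0 ⇒ 0;  out={2}∪out(0)={2}

Scan:
[0] read 'a'  n0⇒n5
[1] read 'd'  n5⇒n6  emit P4@[1:1]
[2] read 'e'  n6⇒n7  emit P1@[0:2],P7@[1:2]
[3] read 'b'  n7⇒n9 (via fail)
[4] read 'a'  n9⇒n5 (via fail)
[5] read 'c'  n5⇒n0 (via fail)
[6] read 'c'  n0⇒n0
[7] read 'd'  n0⇒n15  emit P4@[7:7]
[8] read 'd'  n15⇒n15 (via fail)  emit P4@[8:8]
[9] read 'b'  n15⇒n1 (via fail)
[10] read 'c'  n1⇒n2
[11] read 'd'  n2⇒n3  emit P4@[11:11]
[12] read 'c'  n3⇒n4  emit P0@[9:12]
[13] read 'e'  n4⇒n8 (via fail)
[14] read 'b'  n8⇒n9
[15] read 'c'  n9⇒n16
[16] read 'e'  n16⇒n17  emit P5@[13:16]
[17] read 'b'  n17⇒n9 (via fail)
[18] read 'e'  n9⇒n10
[19] read 'b'  n10⇒n9 (via fail)
[20] read 'e'  n9⇒n10
[21] read 'a'  n10⇒n11
[22] read 'd'  n11⇒n12  emit P4@[22:22]
[23] read 'c'  n12⇒n13  emit P2@[18:23]
[24] read 'd'  n13⇒n15 (via fail)  emit P4@[24:24]
[25] read 'e'  n15⇒n22  emit P7@[24:25]
[26] read 'a'  n22⇒n5 (via fail)
[27] read 'c'  n5⇒n0 (via fail)
[28] read 'e'  n0⇒n8
[29] read 'b'  n8⇒n9
[30] read 'e'  n9⇒n10
[31] read 'a'  n10⇒n11
[32] read 'd'  n11⇒n12  emit P4@[32:32]
[33] read 'c'  n12⇒n13  emit P2@[28:33]
[34] read 'd'  n13⇒n15 (via fail)  emit P4@[34:34]
[35] read 'd'  n15⇒n15 (via fail)  emit P4@[35:35]
[36] read 'b'  n15⇒n1 (via fail)
[37] read 'b'  n1⇒n1 (via fail)
[38] read 'c'  n1⇒n2
[39] read 'd'  n2⇒n3  emit P4@[39:39]
[40] read 'e'  n3⇒n14  emit P3@[37:40],P7@[39:40]
[41] read 'd'  n14⇒n15 (via fail)  emit P4@[41:41]
[42] read 'd'  n15⇒n15 (via fail)  emit P4@[42:42]
[43] read 'b'  n15⇒n1 (via fail)
[44] read 'e'  n1⇒n8 (via fail)
[45] read 'a'  n8⇒n5 (via fail)
[46] read 'd'  n5⇒n6  emit P4@[46:46]
[47] read 'e'  n6⇒n7  emit P1@[45:47],P7@[46:47]
[48] read 'd'  n7⇒n15 (via fail)  emit P4@[48:48]
[49] read 'e'  n15⇒n22  emit P7@[48:49]
[50] read 'b'  n22⇒n9 (via fail)
[51] read 'c'  n9⇒n16
[52] read 'e'  n16⇒n17  emit P5@[49:52]
[53] read 'b'  n17⇒n9 (via fail)
[54] read 'e'  n9⇒n10
[55] read 'b'  n10⇒n9 (via fail)
[56] read 'c'  n9⇒n16
[57] read 'e'  n16⇒n17  emit P5@[54:57]
[58] read 'a'  n17⇒n5 (via fail)
[59] read 'a'  n5⇒n5 (via fail)
[60] read 'c'  n5⇒n0 (via fail)
[61] read 'e'  n0⇒n8
[62] read 'a'  n8⇒n5 (via fail)
[63] read 'd'  n5⇒n6  emit P4@[63:63]
[64] read 'e'  n6⇒n7  emit P1@[62:64],P7@[63:64]
[65] read 'b'  n7⇒n9 (via fail)
[66] read 'c'  n9⇒n16

All matches (sorted): [[1,4],[2,1],[2,7],[7,4],[8,4],[11,4],[12,0],[16,5],[22,4],[23,2],[24,4],[25,7],[32,4],[33,2],[34,4],[35,4],[39,4],[40,3],[40,7],[41,4],[42,4],[46,4],[47,1],[47,7],[48,4],[49,7],[52,5],[57,5],[63,4],[64,1],[64,7]]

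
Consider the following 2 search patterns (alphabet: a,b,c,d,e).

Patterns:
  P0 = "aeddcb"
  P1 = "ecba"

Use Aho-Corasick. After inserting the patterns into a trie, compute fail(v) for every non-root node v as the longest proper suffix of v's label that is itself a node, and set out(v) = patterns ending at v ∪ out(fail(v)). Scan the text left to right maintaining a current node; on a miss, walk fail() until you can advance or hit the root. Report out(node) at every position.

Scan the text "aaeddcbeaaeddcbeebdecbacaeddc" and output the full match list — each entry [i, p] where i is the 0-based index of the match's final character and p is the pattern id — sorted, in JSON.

Build:
Trie nodes:
  0='ε' goto a→1 e→7
  1='a' goto e→2
  2='ae' goto d→3
  3='aed' goto d→4
  4='aedd' goto c→5
  5='aeddc' goto b→6
  6='aeddcb' goto ·  [P0 ends]
  7='e' goto c→8
  8='ec' goto b→9
  9='ecb' goto a→10
  10='ecba' goto ·  [P1 ends]

BFS fail/out derivation:
  n1('a'): parent n0 fail=0; on 'a' 0 → fail=0;  out ∅∪∅=∅
  n7('e'): parent n0 fail=0; on 'e' 0 → fail=0;  out ∅∪∅=∅
  n2('ae'): parent n1 fail=0; on 'e' 0 → fail=7;  out ∅∪∅=∅
  n8('ec'): parent n7 fail=0; on 'c' 0 → fail=0;  out ∅∪∅=∅
  n3('aed'): parent n2 fail=7; on 'd' 7→0 → fail=0;  out ∅∪∅=∅
  n9('ecb'): parent n8 fail=0; on 'b' 0 → fail=0;  out ∅∪∅=∅
  n4('aedd'): parent n3 fail=0; on 'd' 0 → fail=0;  out ∅∪∅=∅
  n10('ecba'): parent n9 fail=0; on 'a' 0 → fail=1;  out {1}∪∅={1}
  n5('aeddc'): parent n4 fail=0; on 'c' 0 → fail=0;  out ∅∪∅=∅
  n6('aeddcb'): parent n5 fail=0; on 'b' 0 → fail=0;  out {0}∪∅={0}

Scan:
i=0 'a': node 0→1
i=1 'a': node 1→1 (via fail)
i=2 'e': node 1→2
i=3 'd': node 2→3
i=4 'd': node 3→4
i=5 'c': node 4→5
i=6 'b': node 5→6  → match P0@[1:6]
i=7 'e': node 6→7 (via fail)
i=8 'a': node 7→1 (via fail)
i=9 'a': node 1→1 (via fail)
i=10 'e': node 1→2
i=11 'd': node 2→3
i=12 'd': node 3→4
i=13 'c': node 4→5
i=14 'b': node 5→6  → match P0@[9:14]
i=15 'e': node 6→7 (via fail)
i=16 'e': node 7→7 (via fail)
i=17 'b': node 7→0 (via fail)
i=18 'd': node 0→0
i=19 'e': node 0→7
i=20 'c': node 7→8
i=21 'b': node 8→9
i=22 'a': node 9→10  → match P1@[19:22]
i=23 'c': node 10→0 (via fail)
i=24 'a': node 0→1
i=25 'e': node 1→2
i=26 'd': node 2→3
i=27 'd': node 3→4
i=28 'c': node 4→5

Result: [[6,0],[14,0],[22,1]]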